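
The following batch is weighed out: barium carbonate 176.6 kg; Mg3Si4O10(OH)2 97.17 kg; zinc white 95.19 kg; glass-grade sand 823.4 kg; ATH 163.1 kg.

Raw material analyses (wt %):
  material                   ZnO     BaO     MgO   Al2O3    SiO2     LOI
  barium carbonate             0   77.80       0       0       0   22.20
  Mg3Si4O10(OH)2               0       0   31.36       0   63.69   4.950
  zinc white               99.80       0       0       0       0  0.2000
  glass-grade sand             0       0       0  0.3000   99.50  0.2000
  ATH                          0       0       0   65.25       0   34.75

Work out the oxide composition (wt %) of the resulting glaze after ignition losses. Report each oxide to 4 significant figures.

Glass mass = 1253 kg (batch 1355 − LOI 102.5).
Composition: ZnO 7.582%, BaO 10.97%, MgO 2.432%, Al2O3 8.691%, SiO2 70.33%

Working values are printed, rounded to 4 significant digits, within the worked lines; all internal work holds full precision from start to finish. A single rounding yields every reported value — derived quantities (the yield, five oxide percentages, the totals, LOI, glass mass) are computed in exact precision starting from the weights per 1253 kg of glass exactly as shown in problem or answer.
Delivered oxide masses:
  ZnO: 95.19·0.9980 = 95.00 kg
  BaO: 176.6·0.7780 = 137.4 kg
  MgO: 97.17·0.3136 = 30.47 kg
  Al2O3: 823.4·0.003000 + 163.1·0.6525 = 108.9 kg
  SiO2: 97.17·0.6369 + 823.4·0.9950 = 881.2 kg
LOI: 176.6·0.2220 + 97.17·0.04950 + 95.19·0.002000 + 823.4·0.002000 + 163.1·0.3475 = 102.5 kg
Glass mass = batch − LOI = 1355 − 102.5 = 1253 kg (= the summed oxide contributions)
each wt % is 100 × oxide ÷ glass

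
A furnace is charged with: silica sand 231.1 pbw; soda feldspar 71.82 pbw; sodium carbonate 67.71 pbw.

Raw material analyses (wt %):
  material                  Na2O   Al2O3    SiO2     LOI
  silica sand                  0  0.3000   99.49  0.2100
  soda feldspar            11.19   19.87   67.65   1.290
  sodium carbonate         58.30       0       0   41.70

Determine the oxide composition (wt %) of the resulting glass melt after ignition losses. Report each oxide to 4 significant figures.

Values along the way appear with 4-significant-digit rounding when written out. All internal work holds full float precision from first step to last. Every reported value is rounded only once — derived quantities (totals, LOI, the yield, net glass mass, the three compositions) are recomputed in full precision using the weight values per 341.0 pbw of glass exactly as printed in the question or the answer.
Mass of each oxide from the mix:
  Na2O: 71.82·0.1119 + 67.71·0.5830 = 47.51 pbw
  Al2O3: 231.1·0.003000 + 71.82·0.1987 = 14.96 pbw
  SiO2: 231.1·0.9949 + 71.82·0.6765 = 278.5 pbw
LOI: 231.1·0.002100 + 71.82·0.01290 + 67.71·0.4170 = 29.65 pbw
Resulting glass, batch − LOI: 370.6 − 29.65 = 341.0 pbw (consistent with Σ oxide mass)
wt %: oxide over glass, times 100

Glass mass = 341.0 pbw (batch 370.6 − LOI 29.65).
Composition: Na2O 13.93%, Al2O3 4.388%, SiO2 81.68%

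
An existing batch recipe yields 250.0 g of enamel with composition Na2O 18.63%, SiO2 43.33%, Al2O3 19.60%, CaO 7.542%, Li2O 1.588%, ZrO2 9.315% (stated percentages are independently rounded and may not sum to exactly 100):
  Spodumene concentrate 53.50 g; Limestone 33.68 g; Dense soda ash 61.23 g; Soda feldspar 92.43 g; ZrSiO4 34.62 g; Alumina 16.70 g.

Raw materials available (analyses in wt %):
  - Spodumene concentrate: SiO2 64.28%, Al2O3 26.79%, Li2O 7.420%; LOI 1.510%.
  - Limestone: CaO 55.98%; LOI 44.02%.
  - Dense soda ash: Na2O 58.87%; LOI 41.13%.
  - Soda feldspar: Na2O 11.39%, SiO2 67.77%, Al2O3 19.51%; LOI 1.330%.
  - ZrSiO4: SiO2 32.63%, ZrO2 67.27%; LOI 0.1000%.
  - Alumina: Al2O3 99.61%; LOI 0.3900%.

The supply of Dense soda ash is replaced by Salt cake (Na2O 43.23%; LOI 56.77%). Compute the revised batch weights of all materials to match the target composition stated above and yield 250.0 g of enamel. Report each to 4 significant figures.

Mid-chain values are rounded to four significant digits when quoted — every computation carries full float precision at each step. Each reported value is rounded only once. Derived quantities, which include yield, net glass mass, ignition loss, six oxide percentages, the totals, are rebuilt at full float precision, exactly as printed in question or answer, starting from the weights per 250.0 g of glass.
Oxide mass targets, per 250.0 g enamel:
  Na2O: 18.63% × 250.0 = 46.58 g
  SiO2: 43.33% × 250.0 = 108.3 g
  Al2O3: 19.60% × 250.0 = 49.00 g
  CaO: 7.542% × 250.0 = 18.86 g
  Li2O: 1.588% × 250.0 = 3.970 g
  ZrO2: 9.315% × 250.0 = 23.29 g
Oxide-by-oxide audit from the weights as reported, against the basis in use (delivered sums recover each target once rounding is allowed for):
  Na2O: 83.39·0.4323 + 92.43·0.1139 = 46.58 g (target 46.58 g)
  SiO2: 53.50·0.6428 + 92.43·0.6777 + 34.62·0.3263 = 108.3 g (target 108.3 g)
  Al2O3: 53.50·0.2679 + 92.43·0.1951 + 16.70·0.9961 = 49.00 g (target 49.00 g)
  CaO: 33.68·0.5598 = 18.85 g (target 18.86 g)
  Li2O: 53.50·0.07420 = 3.970 g (target 3.970 g)
  ZrO2: 34.62·0.6727 = 23.29 g (target 23.29 g)
Glass-mass sanity pass: batch Σ − ignition loss = 250.0 g (targets for the oxides total 250.0 g; with the basis standing at 250.0 g — differing by rounding only).
Whole-batch sum: Σ batch = 314.3 g; Σ batch·LOI gives LOI loss = 64.30 g; yield = glass ÷ total batch = 79.54%.

Revised batch per 250.0 g enamel:
  Spodumene concentrate: 53.50 g
  Limestone: 33.68 g
  Salt cake: 83.39 g
  Soda feldspar: 92.43 g
  ZrSiO4: 34.62 g
  Alumina: 16.70 g
Total batch = 314.3 g; LOI loss = 64.30 g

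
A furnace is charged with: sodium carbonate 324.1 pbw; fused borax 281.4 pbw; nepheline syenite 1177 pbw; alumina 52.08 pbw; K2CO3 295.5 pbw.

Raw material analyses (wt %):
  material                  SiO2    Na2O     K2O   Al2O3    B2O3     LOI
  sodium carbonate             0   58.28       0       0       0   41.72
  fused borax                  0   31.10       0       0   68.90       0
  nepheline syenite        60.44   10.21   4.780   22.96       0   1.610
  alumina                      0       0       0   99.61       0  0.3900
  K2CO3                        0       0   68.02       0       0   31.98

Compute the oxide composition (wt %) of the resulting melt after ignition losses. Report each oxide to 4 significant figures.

In-progress results are shown (rounded to four significant digits) across the worked steps. The whole derivation carries full float precision in every operation — exactly one rounding lands on every reported value. The derived quantities (ignition loss, glass mass, five oxide percentages, the totals, the yield) are carried starting from the weights for 1881 pbw of glass at full float precision, as quoted within the problem or the answer.
Oxide masses out of the charge:
  SiO2: 1177·0.6044 = 711.4 pbw
  Na2O: 324.1·0.5828 + 281.4·0.3110 + 1177·0.1021 = 396.6 pbw
  K2O: 1177·0.04780 + 295.5·0.6802 = 257.3 pbw
  Al2O3: 1177·0.2296 + 52.08·0.9961 = 322.1 pbw
  B2O3: 281.4·0.6890 = 193.9 pbw
LOI: 324.1·0.4172 + 1177·0.01610 + 52.08·0.003900 + 295.5·0.3198 = 248.9 pbw
Glass = total batch minus LOI = 2130 − 248.9 = 1881 pbw (the oxide masses sum to this)
percent by weight: oxide/glass ×100

Glass mass = 1881 pbw (batch 2130 − LOI 248.9).
Composition: SiO2 37.81%, Na2O 21.08%, K2O 13.68%, Al2O3 17.12%, B2O3 10.31%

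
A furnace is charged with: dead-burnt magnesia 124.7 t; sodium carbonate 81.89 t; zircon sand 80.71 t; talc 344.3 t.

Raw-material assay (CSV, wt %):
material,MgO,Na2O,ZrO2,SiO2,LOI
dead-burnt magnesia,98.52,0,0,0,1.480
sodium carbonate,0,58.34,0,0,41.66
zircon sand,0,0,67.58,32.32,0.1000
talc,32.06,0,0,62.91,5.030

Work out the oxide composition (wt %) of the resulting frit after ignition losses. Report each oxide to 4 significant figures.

Glass mass = 578.2 t (batch 631.6 − LOI 53.36).
Composition: MgO 40.34%, Na2O 8.262%, ZrO2 9.433%, SiO2 41.97%

In-progress results appear, with 4-significant-digit rounding, on the page. Exact precision is kept all the way through — each reported figure takes exactly one rounding — derived quantities are computed from the weighed amounts at 578.2 t of glass in full float precision (yield, net glass mass, four oxide percentages, the totals, LOI), exactly as shown in the problem or answer text.
Per-oxide mass from batch:
  MgO: 124.7·0.9852 + 344.3·0.3206 = 233.2 t
  Na2O: 81.89·0.5834 = 47.77 t
  ZrO2: 80.71·0.6758 = 54.54 t
  SiO2: 80.71·0.3232 + 344.3·0.6291 = 242.7 t
LOI: 124.7·0.01480 + 81.89·0.4166 + 80.71·0.001000 + 344.3·0.05030 = 53.36 t
Glass mass = batch − LOI = 631.6 − 53.36 = 578.2 t (equal to the oxide-mass sum)
percent share: oxide ÷ glass, ×100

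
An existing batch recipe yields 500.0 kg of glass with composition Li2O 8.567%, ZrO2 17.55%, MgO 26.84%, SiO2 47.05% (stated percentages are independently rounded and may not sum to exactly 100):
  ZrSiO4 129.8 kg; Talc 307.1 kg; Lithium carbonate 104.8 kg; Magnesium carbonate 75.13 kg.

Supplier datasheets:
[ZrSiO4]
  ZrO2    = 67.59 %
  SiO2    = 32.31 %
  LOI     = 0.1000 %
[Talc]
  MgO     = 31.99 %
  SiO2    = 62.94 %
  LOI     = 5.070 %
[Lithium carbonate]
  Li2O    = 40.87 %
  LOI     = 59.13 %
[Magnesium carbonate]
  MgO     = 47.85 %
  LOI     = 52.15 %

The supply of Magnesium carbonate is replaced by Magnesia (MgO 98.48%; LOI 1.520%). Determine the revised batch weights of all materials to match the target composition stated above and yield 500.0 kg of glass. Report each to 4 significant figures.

Revised batch per 500.0 kg glass:
  ZrSiO4: 129.8 kg
  Talc: 307.1 kg
  Lithium carbonate: 104.8 kg
  Magnesia: 36.51 kg
Total batch = 578.2 kg; LOI loss = 78.22 kg

The whole derivation keeps full precision from first step to last — the intermediate values are printed (rounded to 4 significant figures) when written out. A single rounding produces every reported result; all derived quantities, including four oxide percentages, LOI, yield, glass mass, totals, are recomputed using the weight values per 500.0 kg of glass at full float precision, as given in the question or the answer.
Target masses of each oxide per 500.0 kg glass:
  Li2O: 8.567% × 500.0 = 42.84 kg
  ZrO2: 17.55% × 500.0 = 87.75 kg
  MgO: 26.84% × 500.0 = 134.2 kg
  SiO2: 47.05% × 500.0 = 235.2 kg
Mass-balance tally per oxide applying the batch weights above, relative to the basis at hand (summed amounts equal target values inside rounding margins):
  Li2O: 104.8·0.4087 = 42.83 kg (target 42.84 kg)
  ZrO2: 129.8·0.6759 = 87.73 kg (target 87.75 kg)
  MgO: 307.1·0.3199 + 36.51·0.9848 = 134.2 kg (target 134.2 kg)
  SiO2: 129.8·0.3231 + 307.1·0.6294 = 235.2 kg (target 235.2 kg)
Consistency of the glass mass: total charge less LOI = 500.0 kg (per-oxide target masses sum to 500.0 kg; stated basis 500.0 kg — deltas are rounding alone).
Batch total: Σ batch = 578.2 kg; loss to ignition Σ batch·LOI = 78.22 kg; yield: glass divided by total = 86.47%.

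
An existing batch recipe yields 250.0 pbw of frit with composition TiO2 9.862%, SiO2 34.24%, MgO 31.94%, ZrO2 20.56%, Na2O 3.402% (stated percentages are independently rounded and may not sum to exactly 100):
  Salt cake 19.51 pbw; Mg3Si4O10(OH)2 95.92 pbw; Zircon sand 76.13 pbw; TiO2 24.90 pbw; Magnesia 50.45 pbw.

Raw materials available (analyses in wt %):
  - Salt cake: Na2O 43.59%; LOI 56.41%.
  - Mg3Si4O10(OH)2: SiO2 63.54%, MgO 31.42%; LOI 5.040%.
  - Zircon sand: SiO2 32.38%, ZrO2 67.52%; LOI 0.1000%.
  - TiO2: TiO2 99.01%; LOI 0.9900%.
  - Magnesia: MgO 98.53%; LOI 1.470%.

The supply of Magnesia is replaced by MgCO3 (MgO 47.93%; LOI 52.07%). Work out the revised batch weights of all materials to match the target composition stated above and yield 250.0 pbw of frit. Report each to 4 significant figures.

The working math holds full float precision through the solve; in-progress results appear (rounded to 4 significant figures) when written out; exactly one rounding is applied to every reported figure — all derived quantities (totals, the yield, ignition loss, five oxide percentages, glass mass) are rebuilt at full float precision from the batch weights per 250.0 pbw of glass precisely as stated by either problem or answer.
Oxide mass targets, per 250.0 pbw frit:
  TiO2: 9.862% × 250.0 = 24.66 pbw
  SiO2: 34.24% × 250.0 = 85.60 pbw
  MgO: 31.94% × 250.0 = 79.85 pbw
  ZrO2: 20.56% × 250.0 = 51.40 pbw
  Na2O: 3.402% × 250.0 = 8.505 pbw
Checking each oxide sum on the weights just shown, against the basis in use (sums match the target masses within answer rounding):
  TiO2: 24.90·0.9901 = 24.65 pbw (target 24.66 pbw)
  SiO2: 95.92·0.6354 + 76.13·0.3238 = 85.60 pbw (target 85.60 pbw)
  MgO: 95.92·0.3142 + 103.7·0.4793 = 79.84 pbw (target 79.85 pbw)
  ZrO2: 76.13·0.6752 = 51.40 pbw (target 51.40 pbw)
  Na2O: 19.51·0.4359 = 8.504 pbw (target 8.505 pbw)
The glass-mass cross-check: batch total minus LOI = 250.0 pbw (per-oxide target masses sum to 250.0 pbw; versus the stated basis of 250.0 pbw — a pure rounding effect).
Batch total: Σ batch = 320.2 pbw; the LOI term Σ batch·LOI equals 70.16 pbw; yield: glass divided by total = 78.09%.

Revised batch per 250.0 pbw frit:
  Salt cake: 19.51 pbw
  Mg3Si4O10(OH)2: 95.92 pbw
  Zircon sand: 76.13 pbw
  TiO2: 24.90 pbw
  MgCO3: 103.7 pbw
Total batch = 320.2 pbw; LOI loss = 70.16 pbw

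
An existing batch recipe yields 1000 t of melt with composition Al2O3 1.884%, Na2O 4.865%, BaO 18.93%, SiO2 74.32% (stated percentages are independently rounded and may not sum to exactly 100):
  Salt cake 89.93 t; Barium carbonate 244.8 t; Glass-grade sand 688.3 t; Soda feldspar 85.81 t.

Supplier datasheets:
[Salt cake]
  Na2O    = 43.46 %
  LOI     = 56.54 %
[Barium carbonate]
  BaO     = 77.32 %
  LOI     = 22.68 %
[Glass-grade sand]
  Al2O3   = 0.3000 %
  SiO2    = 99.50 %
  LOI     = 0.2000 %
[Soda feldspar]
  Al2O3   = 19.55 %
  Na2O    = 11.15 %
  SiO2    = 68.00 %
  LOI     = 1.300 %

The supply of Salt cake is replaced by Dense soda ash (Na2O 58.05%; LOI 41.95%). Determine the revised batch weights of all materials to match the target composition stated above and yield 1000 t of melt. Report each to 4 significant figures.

Revised batch per 1000 t melt:
  Dense soda ash: 67.33 t
  Barium carbonate: 244.8 t
  Glass-grade sand: 688.3 t
  Soda feldspar: 85.81 t
Total batch = 1086 t; LOI loss = 86.26 t

The whole derivation holds full float precision through the solve; in-progress results are printed rounded to 4 significant digits. Each reported value undergoes a single rounding — all derived quantities are recomputed using the weight values on 1000 t of glass at full precision (net glass mass, totals, the four compositions, LOI, the yield), as quoted within the problem or the answer.
Oxide-by-oxide targets in 1000 t melt:
  Al2O3: 1.884% × 1000 = 18.84 t
  Na2O: 4.865% × 1000 = 48.65 t
  BaO: 18.93% × 1000 = 189.3 t
  SiO2: 74.32% × 1000 = 743.2 t
Mass-balance tally per oxide on the weights just shown, for the quoted basis mass (target by target, the sums agree up to rounding of the answer):
  Al2O3: 688.3·0.003000 + 85.81·0.1955 = 18.84 t (target 18.84 t)
  Na2O: 67.33·0.5805 + 85.81·0.1115 = 48.65 t (target 48.65 t)
  BaO: 244.8·0.7732 = 189.3 t (target 189.3 t)
  SiO2: 688.3·0.9950 + 85.81·0.6800 = 743.2 t (target 743.2 t)
Glass mass check: total batch − LOI = 1000 t (oxide target masses add up to 1000 t; versus the stated basis of 1000 t — gaps are rounding artifacts).
Adding the batch up: Σ batch = 1086 t; LOI removed, Σ of batch·LOI: 86.26 t; as yield: glass ÷ batch → 92.06%.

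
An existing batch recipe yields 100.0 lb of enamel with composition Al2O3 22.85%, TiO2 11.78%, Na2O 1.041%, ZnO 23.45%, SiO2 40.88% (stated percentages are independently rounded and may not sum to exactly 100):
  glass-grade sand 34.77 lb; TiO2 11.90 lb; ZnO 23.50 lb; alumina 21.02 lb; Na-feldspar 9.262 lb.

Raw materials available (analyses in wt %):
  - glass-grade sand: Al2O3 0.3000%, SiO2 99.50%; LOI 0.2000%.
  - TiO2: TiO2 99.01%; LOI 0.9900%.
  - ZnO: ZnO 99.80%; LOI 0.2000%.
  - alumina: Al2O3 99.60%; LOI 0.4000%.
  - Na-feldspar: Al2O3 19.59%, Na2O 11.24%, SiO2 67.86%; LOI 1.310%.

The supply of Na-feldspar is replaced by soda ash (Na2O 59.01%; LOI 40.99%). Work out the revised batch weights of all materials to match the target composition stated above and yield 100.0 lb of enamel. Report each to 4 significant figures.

Revised batch per 100.0 lb enamel:
  glass-grade sand: 41.09 lb
  TiO2: 11.90 lb
  ZnO: 23.50 lb
  alumina: 22.82 lb
  soda ash: 1.764 lb
Total batch = 101.1 lb; LOI loss = 1.061 lb

Mid-chain values are printed rounded to four significant figures in the printout. Every computation holds full float precision from first step to last; every reported number undergoes a single rounding. All derived quantities, including LOI, the yield, the totals, net glass mass, five oxide percentages, are rebuilt from the batch weights at 100.0 lb of glass at full precision as quoted within question or answer.
Per-oxide target masses for 100.0 lb enamel:
  Al2O3: 22.85% × 100.0 = 22.85 lb
  TiO2: 11.78% × 100.0 = 11.78 lb
  Na2O: 1.041% × 100.0 = 1.041 lb
  ZnO: 23.45% × 100.0 = 23.45 lb
  SiO2: 40.88% × 100.0 = 40.88 lb
Mass-balance tally per oxide working from each reported weight, at the basis given (sums match the target masses modulo rounding of the values):
  Al2O3: 41.09·0.003000 + 22.82·0.9960 = 22.85 lb (target 22.85 lb)
  TiO2: 11.90·0.9901 = 11.78 lb (target 11.78 lb)
  Na2O: 1.764·0.5901 = 1.041 lb (target 1.041 lb)
  ZnO: 23.50·0.9980 = 23.45 lb (target 23.45 lb)
  SiO2: 41.09·0.9950 = 40.88 lb (target 40.88 lb)
Auditing the glass mass value: total batch − LOI = 100.0 lb (oxide target masses add up to 100.0 lb; basis as stated: 100.0 lb — gaps are rounding artifacts).
Whole-batch sum: Σ batch = 101.1 lb; ignition loss, Σ(batch × LOI) = 1.061 lb; yield, glass over the total, = 98.95%.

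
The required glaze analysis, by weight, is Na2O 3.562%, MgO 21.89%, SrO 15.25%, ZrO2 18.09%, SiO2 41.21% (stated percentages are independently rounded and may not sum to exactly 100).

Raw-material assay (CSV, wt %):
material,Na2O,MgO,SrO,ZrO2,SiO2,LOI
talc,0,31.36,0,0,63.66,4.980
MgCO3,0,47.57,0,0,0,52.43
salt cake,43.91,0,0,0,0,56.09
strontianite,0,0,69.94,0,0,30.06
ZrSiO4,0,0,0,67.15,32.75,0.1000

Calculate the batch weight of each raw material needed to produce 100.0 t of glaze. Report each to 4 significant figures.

Batch per 100.0 t glaze:
  talc: 50.88 t
  MgCO3: 12.48 t
  salt cake: 8.112 t
  strontianite: 21.80 t
  ZrSiO4: 26.94 t
Total batch = 120.2 t; LOI loss = 20.21 t; yield = 83.19%

Values along the way are displayed rounded off to 4 significant figures on the page. Each numeric step runs at full float precision all the way through — a single rounding finalizes each reported value — derived quantities, which include glass mass, yield, the totals, LOI, five oxide percentages, are computed in exact precision, exactly as printed in the question or the answer, from the weighed amounts for 100.0 t of glass.
Per-oxide target masses for 100.0 t glaze:
  Na2O: 3.562% × 100.0 = 3.562 t
  MgO: 21.89% × 100.0 = 21.89 t
  SrO: 15.25% × 100.0 = 15.25 t
  ZrO2: 18.09% × 100.0 = 18.09 t
  SiO2: 41.21% × 100.0 = 41.21 t
Checking each oxide sum from the weights as reported, for the quoted basis mass (target by target, the sums agree exact up to rounding of places):
  Na2O: 8.112·0.4391 = 3.562 t (target 3.562 t)
  MgO: 50.88·0.3136 + 12.48·0.4757 = 21.89 t (target 21.89 t)
  SrO: 21.80·0.6994 = 15.25 t (target 15.25 t)
  ZrO2: 26.94·0.6715 = 18.09 t (target 18.09 t)
  SiO2: 50.88·0.6366 + 26.94·0.3275 = 41.21 t (target 41.21 t)
Consistency of the glass mass: batch Σ − ignition loss = 100.0 t (per-oxide target masses sum to 100.0 t; against the stated basis, 100.0 t — deltas are rounding alone).
Summing the batch: Σ batch = 120.2 t; LOI loss = Σ batch·LOI = 20.21 t; yield, glass over the total, = 83.19%.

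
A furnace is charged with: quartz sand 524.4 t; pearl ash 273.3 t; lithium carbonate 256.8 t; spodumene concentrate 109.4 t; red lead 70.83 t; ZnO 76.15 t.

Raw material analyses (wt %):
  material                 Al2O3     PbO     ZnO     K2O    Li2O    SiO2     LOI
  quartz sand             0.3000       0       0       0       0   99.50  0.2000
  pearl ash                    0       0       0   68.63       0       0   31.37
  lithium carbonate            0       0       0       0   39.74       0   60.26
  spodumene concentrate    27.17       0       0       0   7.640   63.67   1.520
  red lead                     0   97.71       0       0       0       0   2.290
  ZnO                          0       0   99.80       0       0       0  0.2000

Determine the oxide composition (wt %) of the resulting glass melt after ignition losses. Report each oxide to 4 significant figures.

The intermediate values are shown (rounded to four significant digits) within the worked lines — all internal work keeps full precision from start to finish. Every reported value includes exactly one rounding — derived quantities, including the six compositions, yield, net glass mass, ignition loss, totals, are recomputed using the weight values for 1066 t of glass at full precision, exactly as shown in either problem or answer.
Per-oxide mass from batch:
  Al2O3: 524.4·0.003000 + 109.4·0.2717 = 31.30 t
  PbO: 70.83·0.9771 = 69.21 t
  ZnO: 76.15·0.9980 = 76.00 t
  K2O: 273.3·0.6863 = 187.6 t
  Li2O: 256.8·0.3974 + 109.4·0.07640 = 110.4 t
  SiO2: 524.4·0.9950 + 109.4·0.6367 = 591.4 t
LOI: 524.4·0.002000 + 273.3·0.3137 + 256.8·0.6026 + 109.4·0.01520 + 70.83·0.02290 + 76.15·0.002000 = 245.0 t
The glass mass, total less LOI, = 1311 − 245.0 = 1066 t (matching Σ of the oxides)
oxide / glass × 100 gives the wt %

Glass mass = 1066 t (batch 1311 − LOI 245.0).
Composition: Al2O3 2.936%, PbO 6.493%, ZnO 7.130%, K2O 17.60%, Li2O 10.36%, SiO2 55.49%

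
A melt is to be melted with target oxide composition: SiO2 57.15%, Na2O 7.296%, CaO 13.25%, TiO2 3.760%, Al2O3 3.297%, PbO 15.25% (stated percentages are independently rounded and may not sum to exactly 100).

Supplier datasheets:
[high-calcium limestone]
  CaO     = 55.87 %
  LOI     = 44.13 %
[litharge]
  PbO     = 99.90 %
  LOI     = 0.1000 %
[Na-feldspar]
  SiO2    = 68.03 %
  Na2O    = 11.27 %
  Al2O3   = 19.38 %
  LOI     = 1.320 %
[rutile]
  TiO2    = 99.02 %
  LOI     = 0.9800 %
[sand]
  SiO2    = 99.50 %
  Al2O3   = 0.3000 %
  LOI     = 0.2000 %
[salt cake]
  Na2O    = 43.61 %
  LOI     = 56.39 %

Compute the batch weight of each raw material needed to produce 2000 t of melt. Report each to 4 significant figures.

Batch per 2000 t melt:
  high-calcium limestone: 474.3 t
  litharge: 305.3 t
  Na-feldspar: 325.9 t
  rutile: 75.94 t
  sand: 925.9 t
  salt cake: 250.4 t
Total batch = 2358 t; LOI loss = 357.7 t; yield = 84.83%

Values along the way are displayed rounded off to 4 significant figures in the working — all arithmetic carries full float precision through every step; a single rounding completes every reported value; the derived quantities (net glass mass, the six compositions, yield, LOI, totals) are rebuilt in full precision starting from the weights on 2000 t of glass, precisely as stated by question or answer.
The oxide mass targets at 2000 t melt:
  SiO2: 57.15% × 2000 = 1143 t
  Na2O: 7.296% × 2000 = 145.9 t
  CaO: 13.25% × 2000 = 265.0 t
  TiO2: 3.760% × 2000 = 75.20 t
  Al2O3: 3.297% × 2000 = 65.94 t
  PbO: 15.25% × 2000 = 305.0 t
A balance pass over the oxides, applying the batch weights above, relative to the basis at hand (sum by sum, the targets are met up to rounding of the answer):
  SiO2: 325.9·0.6803 + 925.9·0.9950 = 1143 t (target 1143 t)
  Na2O: 325.9·0.1127 + 250.4·0.4361 = 145.9 t (target 145.9 t)
  CaO: 474.3·0.5587 = 265.0 t (target 265.0 t)
  TiO2: 75.94·0.9902 = 75.20 t (target 75.20 t)
  Al2O3: 325.9·0.1938 + 925.9·0.003000 = 65.94 t (target 65.94 t)
  PbO: 305.3·0.9990 = 305.0 t (target 305.0 t)
Glass-mass sanity pass: batch Σ − ignition loss = 2000 t (the Σ of target masses is 2000 t; basis as stated: 2000 t — any gap is answer rounding).
Summing the batch: Σ batch = 2358 t; Σ batch·LOI gives LOI loss = 357.7 t; glass ÷ batch gives a yield of 84.83%.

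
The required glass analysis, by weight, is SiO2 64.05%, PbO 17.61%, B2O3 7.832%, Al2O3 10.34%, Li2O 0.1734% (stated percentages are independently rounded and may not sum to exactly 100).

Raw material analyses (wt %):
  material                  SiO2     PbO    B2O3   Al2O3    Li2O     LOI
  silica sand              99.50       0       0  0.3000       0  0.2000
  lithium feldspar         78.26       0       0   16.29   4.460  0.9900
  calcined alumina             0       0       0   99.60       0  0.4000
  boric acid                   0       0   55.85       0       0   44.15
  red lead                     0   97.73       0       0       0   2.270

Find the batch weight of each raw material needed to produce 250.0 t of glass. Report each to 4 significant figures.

In-progress results are displayed, rounded to four significant digits, as written; every computation keeps full float precision in every operation; each reported result undergoes a single rounding — all derived quantities (the yield, the totals, glass mass, five oxide percentages, LOI) are re-derived from the weighed amounts at 250.0 t of glass at full precision, precisely as stated by either problem or answer.
Target oxide masses per 250.0 t glass:
  SiO2: 64.05% × 250.0 = 160.1 t
  PbO: 17.61% × 250.0 = 44.02 t
  B2O3: 7.832% × 250.0 = 19.58 t
  Al2O3: 10.34% × 250.0 = 25.85 t
  Li2O: 0.1734% × 250.0 = 0.4335 t
Mass-balance tally per oxide applying the batch weights above, per the basis as stated (summed amounts equal target values up to rounding of the answer):
  SiO2: 153.3·0.9950 + 9.720·0.7826 = 160.1 t (target 160.1 t)
  PbO: 45.05·0.9773 = 44.03 t (target 44.02 t)
  B2O3: 35.06·0.5585 = 19.58 t (target 19.58 t)
  Al2O3: 153.3·0.003000 + 9.720·0.1629 + 23.90·0.9960 = 25.85 t (target 25.85 t)
  Li2O: 9.720·0.04460 = 0.4335 t (target 0.4335 t)
Auditing the glass mass value: whole batch net of LOI = 250.0 t (the Σ of target masses is 250.0 t; basis as stated: 250.0 t — differing by rounding only).
Total batch = Σ batch = 267.0 t; loss to ignition Σ batch·LOI = 17.00 t; yield: glass divided by total = 93.63%.

Batch per 250.0 t glass:
  silica sand: 153.3 t
  lithium feldspar: 9.720 t
  calcined alumina: 23.90 t
  boric acid: 35.06 t
  red lead: 45.05 t
Total batch = 267.0 t; LOI loss = 17.00 t; yield = 93.63%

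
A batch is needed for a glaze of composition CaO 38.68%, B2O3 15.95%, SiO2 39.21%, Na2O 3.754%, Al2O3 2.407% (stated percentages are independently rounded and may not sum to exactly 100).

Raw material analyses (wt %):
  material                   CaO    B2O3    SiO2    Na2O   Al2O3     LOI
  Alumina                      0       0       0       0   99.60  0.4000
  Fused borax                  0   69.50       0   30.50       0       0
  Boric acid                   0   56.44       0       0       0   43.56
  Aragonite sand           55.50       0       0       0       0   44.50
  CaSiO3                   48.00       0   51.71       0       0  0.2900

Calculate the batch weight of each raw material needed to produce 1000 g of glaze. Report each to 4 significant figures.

Batch per 1000 g glaze:
  Alumina: 24.17 g
  Fused borax: 123.1 g
  Boric acid: 131.0 g
  Aragonite sand: 41.14 g
  CaSiO3: 758.3 g
Total batch = 1078 g; LOI loss = 77.67 g; yield = 92.79%

Every computation runs at full precision at all times — rounding to four significant digits applies to every working value as shown; each reported number is rounded a single time — all derived quantities, which include net glass mass, the five compositions, the yield, LOI, the totals, are rebuilt in full float precision, exactly as printed in either problem or answer, from the batch weights at 1000 g of glass.
The oxide mass targets at 1000 g glaze:
  CaO: 38.68% × 1000 = 386.8 g
  B2O3: 15.95% × 1000 = 159.5 g
  SiO2: 39.21% × 1000 = 392.1 g
  Na2O: 3.754% × 1000 = 37.54 g
  Al2O3: 2.407% × 1000 = 24.07 g
Sums-versus-targets review from the weights as reported, under the basis named above (summed amounts equal target values within answer rounding):
  CaO: 41.14·0.5550 + 758.3·0.4800 = 386.8 g (target 386.8 g)
  B2O3: 123.1·0.6950 + 131.0·0.5644 = 159.5 g (target 159.5 g)
  SiO2: 758.3·0.5171 = 392.1 g (target 392.1 g)
  Na2O: 123.1·0.3050 = 37.55 g (target 37.54 g)
  Al2O3: 24.17·0.9960 = 24.07 g (target 24.07 g)
Glass-mass closure: Σ batch − LOI loss = 1000 g (oxide target masses add up to 1000 g; against the stated basis, 1000 g — rounding explains the deltas).
Total batch = Σ batch = 1078 g; Σ batch·LOI gives LOI loss = 77.67 g; the yield ratio, glass ÷ batch: 92.79%.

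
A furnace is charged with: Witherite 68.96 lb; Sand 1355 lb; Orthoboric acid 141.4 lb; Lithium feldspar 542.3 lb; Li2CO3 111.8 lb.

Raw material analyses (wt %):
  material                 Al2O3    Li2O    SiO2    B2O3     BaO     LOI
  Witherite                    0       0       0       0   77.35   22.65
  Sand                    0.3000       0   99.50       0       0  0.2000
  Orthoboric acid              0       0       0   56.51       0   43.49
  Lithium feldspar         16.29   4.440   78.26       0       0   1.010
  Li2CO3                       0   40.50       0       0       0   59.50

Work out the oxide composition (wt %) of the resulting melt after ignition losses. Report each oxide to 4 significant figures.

Glass mass = 2068 lb (batch 2219 − LOI 151.8).
Composition: Al2O3 4.469%, Li2O 3.354%, SiO2 85.73%, B2O3 3.865%, BaO 2.580%

Mid-chain values are displayed (rounded to 4 significant figures) in the printout. The whole derivation holds full float precision in every operation. Every reported value takes exactly one rounding. All derived quantities, including the five compositions, the yield, net glass mass, ignition loss, the totals, are computed from the batch weights on 2068 lb of glass at full precision precisely as stated by either problem or answer.
Per-oxide mass from batch:
  Al2O3: 1355·0.003000 + 542.3·0.1629 = 92.41 lb
  Li2O: 542.3·0.04440 + 111.8·0.4050 = 69.36 lb
  SiO2: 1355·0.9950 + 542.3·0.7826 = 1773 lb
  B2O3: 141.4·0.5651 = 79.91 lb
  BaO: 68.96·0.7735 = 53.34 lb
LOI: 68.96·0.2265 + 1355·0.002000 + 141.4·0.4349 + 542.3·0.01010 + 111.8·0.5950 = 151.8 lb
batch − LOI leaves glass = 2219 − 151.8 = 2068 lb (= the summed oxide contributions)
percent by weight: oxide/glass ×100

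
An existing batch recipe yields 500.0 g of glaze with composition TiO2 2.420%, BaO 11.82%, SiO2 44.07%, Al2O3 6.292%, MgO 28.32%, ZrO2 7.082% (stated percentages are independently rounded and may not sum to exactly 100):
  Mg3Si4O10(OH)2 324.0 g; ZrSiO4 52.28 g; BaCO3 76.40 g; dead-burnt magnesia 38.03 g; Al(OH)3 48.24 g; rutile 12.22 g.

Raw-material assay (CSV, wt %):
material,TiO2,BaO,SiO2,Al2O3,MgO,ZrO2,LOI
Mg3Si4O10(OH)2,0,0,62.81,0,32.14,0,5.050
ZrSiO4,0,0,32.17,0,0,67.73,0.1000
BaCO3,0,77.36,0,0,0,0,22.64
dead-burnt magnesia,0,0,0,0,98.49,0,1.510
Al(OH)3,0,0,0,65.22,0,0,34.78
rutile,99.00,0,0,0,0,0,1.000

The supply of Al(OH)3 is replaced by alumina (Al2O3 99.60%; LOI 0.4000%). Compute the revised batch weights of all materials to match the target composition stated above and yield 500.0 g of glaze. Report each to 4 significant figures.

In-progress results are shown rounded to four significant figures as written. The whole derivation runs at full float precision through every step — a single rounding finalizes each reported figure. All derived quantities are carried at exact precision (yield, LOI, totals, the six compositions, net glass mass) using the weight values at 500.0 g of glass, as written in the problem or answer text.
Oxide-by-oxide targets in 500.0 g glaze:
  TiO2: 2.420% × 500.0 = 12.10 g
  BaO: 11.82% × 500.0 = 59.10 g
  SiO2: 44.07% × 500.0 = 220.4 g
  Al2O3: 6.292% × 500.0 = 31.46 g
  MgO: 28.32% × 500.0 = 141.6 g
  ZrO2: 7.082% × 500.0 = 35.41 g
Sums-versus-targets review using the reported weights, per the basis as stated (each sum matches its target mass net of answer rounding effects):
  TiO2: 12.22·0.9900 = 12.10 g (target 12.10 g)
  BaO: 76.40·0.7736 = 59.10 g (target 59.10 g)
  SiO2: 324.0·0.6281 + 52.28·0.3217 = 220.3 g (target 220.4 g)
  Al2O3: 31.59·0.9960 = 31.46 g (target 31.46 g)
  MgO: 324.0·0.3214 + 38.03·0.9849 = 141.6 g (target 141.6 g)
  ZrO2: 52.28·0.6773 = 35.41 g (target 35.41 g)
Auditing the glass mass value: the batch minus its LOI: 500.0 g (per-oxide target masses sum to 500.0 g; stated basis 500.0 g — deltas are rounding alone).
Whole-batch sum: Σ batch = 534.5 g; the LOI term Σ batch·LOI equals 34.53 g; yield, glass over the total, = 93.54%.

Revised batch per 500.0 g glaze:
  Mg3Si4O10(OH)2: 324.0 g
  ZrSiO4: 52.28 g
  BaCO3: 76.40 g
  dead-burnt magnesia: 38.03 g
  alumina: 31.59 g
  rutile: 12.22 g
Total batch = 534.5 g; LOI loss = 34.53 g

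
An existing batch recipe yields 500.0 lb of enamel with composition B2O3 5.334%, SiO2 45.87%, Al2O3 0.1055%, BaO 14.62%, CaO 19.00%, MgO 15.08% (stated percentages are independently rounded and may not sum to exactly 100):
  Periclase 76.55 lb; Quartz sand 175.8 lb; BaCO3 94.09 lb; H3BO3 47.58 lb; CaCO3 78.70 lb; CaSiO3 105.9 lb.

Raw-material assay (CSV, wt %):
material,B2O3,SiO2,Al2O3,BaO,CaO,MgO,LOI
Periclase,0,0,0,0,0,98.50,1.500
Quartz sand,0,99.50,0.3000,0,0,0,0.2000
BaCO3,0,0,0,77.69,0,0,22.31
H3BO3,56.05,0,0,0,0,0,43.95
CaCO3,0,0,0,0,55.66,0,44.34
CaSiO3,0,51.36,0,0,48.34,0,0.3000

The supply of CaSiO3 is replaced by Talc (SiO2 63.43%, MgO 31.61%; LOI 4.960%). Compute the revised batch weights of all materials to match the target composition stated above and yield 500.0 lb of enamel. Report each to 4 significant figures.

Intermediates appear (rounded to 4 significant digits) at each printed step — every computation holds full float precision from first step to last. A single rounding finalizes every reported value — the derived quantities, including LOI, six oxide percentages, net glass mass, the totals, the yield, are re-derived from the batch weights on 500.0 lb of glass at exact precision as written in problem or answer.
Oxide-by-oxide targets in 500.0 lb enamel:
  B2O3: 5.334% × 500.0 = 26.67 lb
  SiO2: 45.87% × 500.0 = 229.4 lb
  Al2O3: 0.1055% × 500.0 = 0.5275 lb
  BaO: 14.62% × 500.0 = 73.10 lb
  CaO: 19.00% × 500.0 = 95.00 lb
  MgO: 15.08% × 500.0 = 75.40 lb
Oxide-by-oxide audit from the weights as reported, for the quoted basis mass (each sum matches its target mass once rounding is allowed for):
  B2O3: 47.58·0.5605 = 26.67 lb (target 26.67 lb)
  SiO2: 175.8·0.9950 + 85.76·0.6343 = 229.3 lb (target 229.4 lb)
  Al2O3: 175.8·0.003000 = 0.5274 lb (target 0.5275 lb)
  BaO: 94.09·0.7769 = 73.10 lb (target 73.10 lb)
  CaO: 170.7·0.5566 = 95.01 lb (target 95.00 lb)
  MgO: 49.03·0.9850 + 85.76·0.3161 = 75.40 lb (target 75.40 lb)
Consistency of the glass mass: the batch minus its LOI: 500.0 lb (per-oxide target masses sum to 500.0 lb; against the stated basis, 500.0 lb — a pure rounding effect).
Batch total: Σ batch = 623.0 lb; the LOI term Σ batch·LOI equals 122.9 lb; yield: glass divided by total = 80.27%.

Revised batch per 500.0 lb enamel:
  Periclase: 49.03 lb
  Quartz sand: 175.8 lb
  BaCO3: 94.09 lb
  H3BO3: 47.58 lb
  CaCO3: 170.7 lb
  Talc: 85.76 lb
Total batch = 623.0 lb; LOI loss = 122.9 lb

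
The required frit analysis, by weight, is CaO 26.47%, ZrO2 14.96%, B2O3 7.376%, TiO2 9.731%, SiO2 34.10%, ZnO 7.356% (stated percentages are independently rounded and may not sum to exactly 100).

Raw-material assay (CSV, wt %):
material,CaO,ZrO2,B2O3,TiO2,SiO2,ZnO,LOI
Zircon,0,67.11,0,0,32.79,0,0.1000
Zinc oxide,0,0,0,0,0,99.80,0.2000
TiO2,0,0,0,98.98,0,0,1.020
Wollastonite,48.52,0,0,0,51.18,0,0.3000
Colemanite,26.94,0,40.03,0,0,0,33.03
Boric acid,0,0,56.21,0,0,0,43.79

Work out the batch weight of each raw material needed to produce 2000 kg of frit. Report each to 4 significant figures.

The working math keeps exact precision from first step to last; rounding to four significant figures applies to each intermediate as shown — every reported number takes just one rounding — all derived quantities are carried using the weight values on 2000 kg of glass in full precision (net glass mass, LOI, yield, the six compositions, the totals), as written in either problem or answer.
Per-oxide target masses for 2000 kg frit:
  CaO: 26.47% × 2000 = 529.4 kg
  ZrO2: 14.96% × 2000 = 299.2 kg
  B2O3: 7.376% × 2000 = 147.5 kg
  TiO2: 9.731% × 2000 = 194.6 kg
  SiO2: 34.10% × 2000 = 682.0 kg
  ZnO: 7.356% × 2000 = 147.1 kg
Verifying the oxide balance given the weights on record, per the basis as stated (every target is met by its sum once rounding is allowed for):
  CaO: 1047·0.4852 + 79.57·0.2694 = 529.4 kg (target 529.4 kg)
  ZrO2: 445.8·0.6711 = 299.2 kg (target 299.2 kg)
  B2O3: 79.57·0.4003 + 205.8·0.5621 = 147.5 kg (target 147.5 kg)
  TiO2: 196.6·0.9898 = 194.6 kg (target 194.6 kg)
  SiO2: 445.8·0.3279 + 1047·0.5118 = 682.0 kg (target 682.0 kg)
  ZnO: 147.4·0.9980 = 147.1 kg (target 147.1 kg)
Glass-mass closure: batch Σ − ignition loss = 2000 kg (targets for the oxides total 2000 kg; the stated basis being 2000 kg — deltas are rounding alone).
Adding the batch up: Σ batch = 2122 kg; Σ batch·LOI gives LOI loss = 122.3 kg; yield: glass divided by total = 94.24%.

Batch per 2000 kg frit:
  Zircon: 445.8 kg
  Zinc oxide: 147.4 kg
  TiO2: 196.6 kg
  Wollastonite: 1047 kg
  Colemanite: 79.57 kg
  Boric acid: 205.8 kg
Total batch = 2122 kg; LOI loss = 122.3 kg; yield = 94.24%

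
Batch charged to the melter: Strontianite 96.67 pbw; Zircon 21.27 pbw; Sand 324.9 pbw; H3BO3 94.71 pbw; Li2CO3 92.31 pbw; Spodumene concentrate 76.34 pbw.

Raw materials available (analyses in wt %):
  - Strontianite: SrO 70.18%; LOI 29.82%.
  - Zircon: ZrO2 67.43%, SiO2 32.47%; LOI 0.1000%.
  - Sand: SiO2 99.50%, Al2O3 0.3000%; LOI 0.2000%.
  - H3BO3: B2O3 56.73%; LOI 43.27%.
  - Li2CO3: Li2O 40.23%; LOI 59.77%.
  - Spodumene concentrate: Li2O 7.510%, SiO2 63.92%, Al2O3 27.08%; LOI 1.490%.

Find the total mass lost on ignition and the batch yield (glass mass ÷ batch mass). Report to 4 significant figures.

Mid-chain values are shown with 4-significant-figure rounding at each printed step; the working math keeps full precision through the solve; each reported value carries a single rounding; the derived quantities, which include yield, LOI, glass mass, the six compositions, totals, are rebuilt in exact precision, precisely as stated by problem or answer, from the batch weights for 579.4 pbw of glass.
LOI of each material in turn:
  Strontianite: 96.67 × 0.2982 = 28.83 pbw
  Zircon: 21.27 × 0.001000 = 0.02127 pbw
  Sand: 324.9 × 0.002000 = 0.6498 pbw
  H3BO3: 94.71 × 0.4327 = 40.98 pbw
  Li2CO3: 92.31 × 0.5977 = 55.17 pbw
  Spodumene concentrate: 76.34 × 0.01490 = 1.137 pbw
Total LOI = 126.8 pbw
Glass = batch − LOI = 706.2 − 126.8 = 579.4 pbw

LOI loss = 126.8 pbw; glass = 579.4 pbw; yield = 82.05%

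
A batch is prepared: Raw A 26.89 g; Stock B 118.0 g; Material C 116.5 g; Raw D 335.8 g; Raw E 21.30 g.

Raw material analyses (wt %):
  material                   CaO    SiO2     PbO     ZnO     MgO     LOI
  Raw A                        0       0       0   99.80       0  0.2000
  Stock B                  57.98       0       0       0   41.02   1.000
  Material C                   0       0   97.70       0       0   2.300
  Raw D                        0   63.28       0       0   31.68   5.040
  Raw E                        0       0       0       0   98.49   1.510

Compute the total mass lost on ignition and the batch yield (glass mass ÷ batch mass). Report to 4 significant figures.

LOI loss = 21.16 g; glass = 597.3 g; yield = 96.58%

The working math holds full precision end to end. Intermediates are displayed (rounded to 4 significant digits) at each printed step; each reported result is rounded once only; all derived quantities (the five compositions, ignition loss, totals, yield, glass mass) are computed at full precision from the weighed amounts on 597.3 g of glass exactly as printed in the problem or the answer.
Loss on ignition, line by line:
  Raw A: 26.89 × 0.002000 = 0.05378 g
  Stock B: 118.0 × 0.01000 = 1.180 g
  Material C: 116.5 × 0.02300 = 2.679 g
  Raw D: 335.8 × 0.05040 = 16.92 g
  Raw E: 21.30 × 0.01510 = 0.3216 g
Total LOI = 21.16 g
Glass = batch − LOI = 618.5 − 21.16 = 597.3 g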